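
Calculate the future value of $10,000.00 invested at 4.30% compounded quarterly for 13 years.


Compound interest formula: A = P(1 + r/n)^(nt)
A = $10,000.00 × (1 + 0.043/4)^(4 × 13)
Growth factor: (1 + 0.043/4)^52 = 1.743713
A = $10,000.00 × 1.743713
A = $17,437.13

A = P(1 + r/n)^(nt) = $17,437.13


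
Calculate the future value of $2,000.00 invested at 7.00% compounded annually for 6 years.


Compound interest formula: A = P(1 + r/n)^(nt)
A = $2,000.00 × (1 + 0.07/1)^(1 × 6)
Growth factor: (1 + 0.07/1)^6 = 1.500730
A = $2,000.00 × 1.500730
A = $3,001.46

A = P(1 + r/n)^(nt) = $3,001.46


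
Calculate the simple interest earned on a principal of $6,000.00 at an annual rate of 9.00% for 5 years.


Simple interest formula: I = P × r × t
I = $6,000.00 × 0.09 × 5
I = $2,700.00

I = P × r × t = $2,700.00


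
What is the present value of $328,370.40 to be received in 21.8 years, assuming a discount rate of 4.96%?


Present value formula: PV = FV / (1 + r)^t
PV = $328,370.40 / (1 + 0.0496)^21.8
PV = $328,370.40 / 2.8728921
PV = $114,299.59

PV = FV / (1 + r)^t = $114,299.59


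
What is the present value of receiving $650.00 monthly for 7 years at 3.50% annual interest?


Present value of an ordinary annuity: PV = PMT × (1 − (1 + r)^(−n)) / r
Monthly rate r = 0.035/12 ≈ 0.00291667, n = 84
PV = $650.00 × (1 − (1 + 0.035/12)^(−84)) / (0.035/12)
PV = $650.00 × 74.405589
PV = $48,363.63

PV = PMT × (1-(1+r)^(-n))/r = $48,363.63


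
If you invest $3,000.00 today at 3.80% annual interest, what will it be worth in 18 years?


Future value formula: FV = PV × (1 + r)^t
FV = $3,000.00 × (1 + 0.038)^18
FV = $3,000.00 × 1.956827
FV = $5,870.48

FV = PV × (1 + r)^t = $5,870.48


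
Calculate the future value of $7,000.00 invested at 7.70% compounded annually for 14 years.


Compound interest formula: A = P(1 + r/n)^(nt)
A = $7,000.00 × (1 + 0.077/1)^(1 × 14)
Growth factor: (1 + 0.077/1)^14 = 2.825009
A = $7,000.00 × 2.825009
A = $19,775.06

A = P(1 + r/n)^(nt) = $19,775.06


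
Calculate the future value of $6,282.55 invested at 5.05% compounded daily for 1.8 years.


Compound interest formula: A = P(1 + r/n)^(nt)
A = $6,282.55 × (1 + 0.0505/365)^(365 × 1.8)
Growth factor: (1 + 0.0505/365)^657 = 1.095153
A = $6,282.55 × 1.095153
A = $6,880.35

A = P(1 + r/n)^(nt) = $6,880.35


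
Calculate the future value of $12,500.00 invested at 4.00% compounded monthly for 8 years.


Compound interest formula: A = P(1 + r/n)^(nt)
A = $12,500.00 × (1 + 0.04/12)^(12 × 8)
Growth factor: (1 + 0.04/12)^96 = 1.376395
A = $12,500.00 × 1.376395
A = $17,204.94

A = P(1 + r/n)^(nt) = $17,204.94


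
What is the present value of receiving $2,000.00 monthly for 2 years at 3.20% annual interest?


Present value of an ordinary annuity: PV = PMT × (1 − (1 + r)^(−n)) / r
Monthly rate r = 0.032/12 ≈ 0.00266667, n = 24
PV = $2,000.00 × (1 − (1 + 0.032/12)^(−24)) / (0.032/12)
PV = $2,000.00 × 23.218161
PV = $46,436.32

PV = PMT × (1-(1+r)^(-n))/r = $46,436.32


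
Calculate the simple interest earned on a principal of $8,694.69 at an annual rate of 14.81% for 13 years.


Simple interest formula: I = P × r × t
I = $8,694.69 × 0.1481 × 13
I = $16,739.89

I = P × r × t = $16,739.89


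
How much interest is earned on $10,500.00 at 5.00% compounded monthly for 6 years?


Compound interest earned = final amount − principal.
A = P(1 + r/n)^(nt) = $10,500.00 × (1 + 0.05/12)^(12 × 6) = $14,164.69
Interest = A − P = $14,164.69 − $10,500.00 = $3,664.69

Interest = A - P = $3,664.69


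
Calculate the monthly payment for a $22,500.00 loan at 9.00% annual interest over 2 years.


Loan payment formula: PMT = PV × r / (1 − (1 + r)^(−n))
Monthly rate r = 0.09/12 = 0.0075, n = 24 months
Denominator: 1 − (1 + 0.09/12)^(−24) = 0.1641686
PMT = $22,500.00 × (0.09/12) / 0.1641686
PMT = $1,027.91 per month

PMT = PV × r / (1-(1+r)^(-n)) = $1,027.91/month


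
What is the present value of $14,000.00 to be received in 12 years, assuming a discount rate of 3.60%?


Present value formula: PV = FV / (1 + r)^t
PV = $14,000.00 / (1 + 0.036)^12
PV = $14,000.00 / 1.528682
PV = $9,158.22

PV = FV / (1 + r)^t = $9,158.22


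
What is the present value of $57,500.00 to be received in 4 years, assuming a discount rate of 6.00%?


Present value formula: PV = FV / (1 + r)^t
PV = $57,500.00 / (1 + 0.06)^4
PV = $57,500.00 / 1.26247696
PV = $45,545.39

PV = FV / (1 + r)^t = $45,545.39


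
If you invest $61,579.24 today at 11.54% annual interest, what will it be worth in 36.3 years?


Future value formula: FV = PV × (1 + r)^t
FV = $61,579.24 × (1 + 0.1154)^36.3
FV = $61,579.24 × 52.690490
FV = $3,244,640.33

FV = PV × (1 + r)^t = $3,244,640.33


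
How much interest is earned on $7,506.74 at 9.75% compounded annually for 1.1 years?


Compound interest earned = final amount − principal.
A = P(1 + r/n)^(nt) = $7,506.74 × (1 + 0.0975/1)^(1 × 1.1) = $8,315.65
Interest = A − P = $8,315.65 − $7,506.74 = $808.91

Interest = A - P = $808.91


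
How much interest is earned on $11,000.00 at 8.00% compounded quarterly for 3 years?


Compound interest earned = final amount − principal.
A = P(1 + r/n)^(nt) = $11,000.00 × (1 + 0.08/4)^(4 × 3) = $13,950.66
Interest = A − P = $13,950.66 − $11,000.00 = $2,950.66

Interest = A - P = $2,950.66


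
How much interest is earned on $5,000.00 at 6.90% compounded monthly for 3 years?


Compound interest earned = final amount − principal.
A = P(1 + r/n)^(nt) = $5,000.00 × (1 + 0.069/12)^(12 × 3) = $6,146.27
Interest = A − P = $6,146.27 − $5,000.00 = $1,146.27

Interest = A - P = $1,146.27


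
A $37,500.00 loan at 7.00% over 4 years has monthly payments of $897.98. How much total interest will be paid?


Total paid over the life of the loan = PMT × n.
Total paid = $897.98 × 48 = $43,103.04
Total interest = total paid − principal = $43,103.04 − $37,500.00 = $5,603.04

Total interest = (PMT × n) - PV = $5,603.04


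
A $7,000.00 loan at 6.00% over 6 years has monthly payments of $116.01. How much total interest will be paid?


Total paid over the life of the loan = PMT × n.
Total paid = $116.01 × 72 = $8,352.72
Total interest = total paid − principal = $8,352.72 − $7,000.00 = $1,352.72

Total interest = (PMT × n) - PV = $1,352.72


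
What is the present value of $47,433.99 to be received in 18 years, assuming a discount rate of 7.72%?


Present value formula: PV = FV / (1 + r)^t
PV = $47,433.99 / (1 + 0.0772)^18
PV = $47,433.99 / 3.813592
PV = $12,438.14

PV = FV / (1 + r)^t = $12,438.14


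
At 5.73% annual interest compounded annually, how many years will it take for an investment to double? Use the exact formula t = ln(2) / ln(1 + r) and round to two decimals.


Doubling condition: (1 + r)^t = 2
Take ln of both sides: t × ln(1 + r) = ln(2)
t = ln(2) / ln(1 + r)
t = 0.693147 / 0.055718
t = 12.44

t = ln(2) / ln(1 + r) = 12.44 years


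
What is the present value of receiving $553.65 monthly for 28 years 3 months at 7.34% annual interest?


Present value of an ordinary annuity: PV = PMT × (1 − (1 + r)^(−n)) / r
Monthly rate r = 0.0734/12 ≈ 0.00611667, n = 339
PV = $553.65 × (1 − (1 + 0.0734/12)^(−339)) / (0.0734/12)
PV = $553.65 × 142.800772
PV = $79,061.65

PV = PMT × (1-(1+r)^(-n))/r = $79,061.65


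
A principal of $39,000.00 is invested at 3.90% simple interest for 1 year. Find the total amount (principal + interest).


Total amount formula: A = P(1 + rt) = P + P·r·t
Interest: I = P × r × t = $39,000.00 × 0.039 × 1 = $1,521.00
A = P + I = $39,000.00 + $1,521.00 = $40,521.00

A = P + I = P(1 + rt) = $40,521.00


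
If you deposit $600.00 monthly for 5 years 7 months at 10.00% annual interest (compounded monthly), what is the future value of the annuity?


Future value of an ordinary annuity: FV = PMT × ((1 + r)^n − 1) / r
Monthly rate r = 0.1/12 ≈ 0.00833333, n = 67
FV = $600.00 × ((1 + 0.1/12)^67 − 1) / (0.1/12)
FV = $600.00 × 89.246196
FV = $53,547.72

FV = PMT × ((1+r)^n - 1)/r = $53,547.72


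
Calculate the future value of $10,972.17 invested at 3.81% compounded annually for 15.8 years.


Compound interest formula: A = P(1 + r/n)^(nt)
A = $10,972.17 × (1 + 0.0381/1)^(1 × 15.8)
Growth factor: (1 + 0.0381/1)^15.8 = 1.805424
A = $10,972.17 × 1.805424
A = $19,809.42

A = P(1 + r/n)^(nt) = $19,809.42


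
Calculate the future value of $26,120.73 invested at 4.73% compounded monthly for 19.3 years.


Compound interest formula: A = P(1 + r/n)^(nt)
A = $26,120.73 × (1 + 0.0473/12)^(12 × 19.3)
Growth factor: (1 + 0.0473/12)^231.6 = 2.4870457
A = $26,120.73 × 2.4870457
A = $64,963.45

A = P(1 + r/n)^(nt) = $64,963.45


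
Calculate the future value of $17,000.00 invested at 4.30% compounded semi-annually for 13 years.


Compound interest formula: A = P(1 + r/n)^(nt)
A = $17,000.00 × (1 + 0.043/2)^(2 × 13)
Growth factor: (1 + 0.043/2)^26 = 1.738592
A = $17,000.00 × 1.738592
A = $29,556.06

A = P(1 + r/n)^(nt) = $29,556.06


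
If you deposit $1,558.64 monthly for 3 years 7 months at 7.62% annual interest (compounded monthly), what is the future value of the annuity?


Future value of an ordinary annuity: FV = PMT × ((1 + r)^n − 1) / r
Monthly rate r = 0.0762/12 = 0.00635, n = 43
FV = $1,558.64 × ((1 + 0.0762/12)^43 − 1) / (0.0762/12)
FV = $1,558.64 × 49.264899
FV = $76,786.24

FV = PMT × ((1+r)^n - 1)/r = $76,786.24


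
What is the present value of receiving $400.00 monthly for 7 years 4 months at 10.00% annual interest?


Present value of an ordinary annuity: PV = PMT × (1 − (1 + r)^(−n)) / r
Monthly rate r = 0.1/12 ≈ 0.00833333, n = 88
PV = $400.00 × (1 − (1 + 0.1/12)^(−88)) / (0.1/12)
PV = $400.00 × 62.187958
PV = $24,875.18

PV = PMT × (1-(1+r)^(-n))/r = $24,875.18


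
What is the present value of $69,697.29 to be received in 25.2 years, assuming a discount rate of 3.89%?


Present value formula: PV = FV / (1 + r)^t
PV = $69,697.29 / (1 + 0.0389)^25.2
PV = $69,697.29 / 2.616124
PV = $26,641.43

PV = FV / (1 + r)^t = $26,641.43


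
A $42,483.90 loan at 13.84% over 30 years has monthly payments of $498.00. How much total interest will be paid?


Total paid over the life of the loan = PMT × n.
Total paid = $498.00 × 360 = $179,280.00
Total interest = total paid − principal = $179,280.00 − $42,483.90 = $136,796.10

Total interest = (PMT × n) - PV = $136,796.10


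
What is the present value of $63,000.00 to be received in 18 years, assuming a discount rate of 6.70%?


Present value formula: PV = FV / (1 + r)^t
PV = $63,000.00 / (1 + 0.067)^18
PV = $63,000.00 / 3.213361
PV = $19,605.64

PV = FV / (1 + r)^t = $19,605.64


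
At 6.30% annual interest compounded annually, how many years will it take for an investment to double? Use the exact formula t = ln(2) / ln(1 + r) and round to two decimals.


Doubling condition: (1 + r)^t = 2
Take ln of both sides: t × ln(1 + r) = ln(2)
t = ln(2) / ln(1 + r)
t = 0.693147 / 0.061095
t = 11.35

t = ln(2) / ln(1 + r) = 11.35 years


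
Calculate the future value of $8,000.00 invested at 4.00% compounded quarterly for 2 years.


Compound interest formula: A = P(1 + r/n)^(nt)
A = $8,000.00 × (1 + 0.04/4)^(4 × 2)
Growth factor: (1 + 0.04/4)^8 = 1.0828567
A = $8,000.00 × 1.0828567
A = $8,662.85

A = P(1 + r/n)^(nt) = $8,662.85


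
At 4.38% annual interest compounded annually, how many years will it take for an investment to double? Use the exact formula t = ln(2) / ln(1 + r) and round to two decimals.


Doubling condition: (1 + r)^t = 2
Take ln of both sides: t × ln(1 + r) = ln(2)
t = ln(2) / ln(1 + r)
t = 0.693147 / 0.042868
t = 16.17

t = ln(2) / ln(1 + r) = 16.17 years


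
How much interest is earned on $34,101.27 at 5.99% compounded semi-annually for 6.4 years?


Compound interest earned = final amount − principal.
A = P(1 + r/n)^(nt) = $34,101.27 × (1 + 0.0599/2)^(2 × 6.4) = $49,752.76
Interest = A − P = $49,752.76 − $34,101.27 = $15,651.49

Interest = A - P = $15,651.49


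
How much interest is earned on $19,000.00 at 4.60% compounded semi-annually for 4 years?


Compound interest earned = final amount − principal.
A = P(1 + r/n)^(nt) = $19,000.00 × (1 + 0.046/2)^(2 × 4) = $22,790.75
Interest = A − P = $22,790.75 − $19,000.00 = $3,790.75

Interest = A - P = $3,790.75


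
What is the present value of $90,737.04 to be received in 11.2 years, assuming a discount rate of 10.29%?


Present value formula: PV = FV / (1 + r)^t
PV = $90,737.04 / (1 + 0.1029)^11.2
PV = $90,737.04 / 2.995055
PV = $30,295.62

PV = FV / (1 + r)^t = $30,295.62


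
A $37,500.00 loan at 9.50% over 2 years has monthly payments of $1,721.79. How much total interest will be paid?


Total paid over the life of the loan = PMT × n.
Total paid = $1,721.79 × 24 = $41,322.96
Total interest = total paid − principal = $41,322.96 − $37,500.00 = $3,822.96

Total interest = (PMT × n) - PV = $3,822.96


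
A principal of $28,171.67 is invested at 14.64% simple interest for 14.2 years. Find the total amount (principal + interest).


Total amount formula: A = P(1 + rt) = P + P·r·t
Interest: I = P × r × t = $28,171.67 × 0.1464 × 14.2 = $58,565.52
A = P + I = $28,171.67 + $58,565.52 = $86,737.19

A = P + I = P(1 + rt) = $86,737.19


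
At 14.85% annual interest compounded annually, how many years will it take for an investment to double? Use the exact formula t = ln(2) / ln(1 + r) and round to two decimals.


Doubling condition: (1 + r)^t = 2
Take ln of both sides: t × ln(1 + r) = ln(2)
t = ln(2) / ln(1 + r)
t = 0.693147 / 0.138457
t = 5.01

t = ln(2) / ln(1 + r) = 5.01 years


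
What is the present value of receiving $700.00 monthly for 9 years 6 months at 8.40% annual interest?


Present value of an ordinary annuity: PV = PMT × (1 − (1 + r)^(−n)) / r
Monthly rate r = 0.084/12 = 0.007, n = 114
PV = $700.00 × (1 − (1 + 0.084/12)^(−114)) / (0.084/12)
PV = $700.00 × 78.359727
PV = $54,851.81

PV = PMT × (1-(1+r)^(-n))/r = $54,851.81


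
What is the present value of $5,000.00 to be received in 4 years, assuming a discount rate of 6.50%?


Present value formula: PV = FV / (1 + r)^t
PV = $5,000.00 / (1 + 0.065)^4
PV = $5,000.00 / 1.286466
PV = $3,886.62

PV = FV / (1 + r)^t = $3,886.62


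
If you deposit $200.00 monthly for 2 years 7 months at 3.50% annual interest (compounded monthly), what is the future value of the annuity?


Future value of an ordinary annuity: FV = PMT × ((1 + r)^n − 1) / r
Monthly rate r = 0.035/12 ≈ 0.00291667, n = 31
FV = $200.00 × ((1 + 0.035/12)^31 − 1) / (0.035/12)
FV = $200.00 × 32.395282
FV = $6,479.06

FV = PMT × ((1+r)^n - 1)/r = $6,479.06


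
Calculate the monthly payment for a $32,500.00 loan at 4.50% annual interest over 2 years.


Loan payment formula: PMT = PV × r / (1 − (1 + r)^(−n))
Monthly rate r = 0.045/12 = 0.00375, n = 24 months
Denominator: 1 − (1 + 0.045/12)^(−24) = 0.085915
PMT = $32,500.00 × (0.045/12) / 0.085915
PMT = $1,418.55 per month

PMT = PV × r / (1-(1+r)^(-n)) = $1,418.55/month


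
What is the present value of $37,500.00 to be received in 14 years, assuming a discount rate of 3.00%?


Present value formula: PV = FV / (1 + r)^t
PV = $37,500.00 / (1 + 0.03)^14
PV = $37,500.00 / 1.5125897
PV = $24,791.92

PV = FV / (1 + r)^t = $24,791.92


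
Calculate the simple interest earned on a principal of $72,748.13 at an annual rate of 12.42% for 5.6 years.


Simple interest formula: I = P × r × t
I = $72,748.13 × 0.1242 × 5.6
I = $50,597.78

I = P × r × t = $50,597.78


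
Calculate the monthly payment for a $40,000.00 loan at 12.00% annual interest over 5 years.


Loan payment formula: PMT = PV × r / (1 − (1 + r)^(−n))
Monthly rate r = 0.12/12 = 0.01, n = 60 months
Denominator: 1 − (1 + 0.12/12)^(−60) = 0.449550
PMT = $40,000.00 × (0.12/12) / 0.449550
PMT = $889.78 per month

PMT = PV × r / (1-(1+r)^(-n)) = $889.78/month


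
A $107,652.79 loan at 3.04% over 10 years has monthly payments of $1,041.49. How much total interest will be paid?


Total paid over the life of the loan = PMT × n.
Total paid = $1,041.49 × 120 = $124,978.80
Total interest = total paid − principal = $124,978.80 − $107,652.79 = $17,326.01

Total interest = (PMT × n) - PV = $17,326.01


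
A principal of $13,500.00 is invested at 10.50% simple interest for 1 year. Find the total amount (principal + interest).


Total amount formula: A = P(1 + rt) = P + P·r·t
Interest: I = P × r × t = $13,500.00 × 0.105 × 1 = $1,417.50
A = P + I = $13,500.00 + $1,417.50 = $14,917.50

A = P + I = P(1 + rt) = $14,917.50


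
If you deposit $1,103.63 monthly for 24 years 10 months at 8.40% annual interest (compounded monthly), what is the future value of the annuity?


Future value of an ordinary annuity: FV = PMT × ((1 + r)^n − 1) / r
Monthly rate r = 0.084/12 = 0.007, n = 298
FV = $1,103.63 × ((1 + 0.084/12)^298 − 1) / (0.084/12)
FV = $1,103.63 × 999.190403
FV = $1,102,736.50

FV = PMT × ((1+r)^n - 1)/r = $1,102,736.50


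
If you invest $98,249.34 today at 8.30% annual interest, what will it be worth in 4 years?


Future value formula: FV = PV × (1 + r)^t
FV = $98,249.34 × (1 + 0.083)^4
FV = $98,249.34 × 1.3756686
FV = $135,158.53

FV = PV × (1 + r)^t = $135,158.53


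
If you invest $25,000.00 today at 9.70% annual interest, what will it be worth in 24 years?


Future value formula: FV = PV × (1 + r)^t
FV = $25,000.00 × (1 + 0.097)^24
FV = $25,000.00 × 9.2248447
FV = $230,621.12

FV = PV × (1 + r)^t = $230,621.12


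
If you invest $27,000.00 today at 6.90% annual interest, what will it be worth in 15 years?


Future value formula: FV = PV × (1 + r)^t
FV = $27,000.00 × (1 + 0.069)^15
FV = $27,000.00 × 2.7206055
FV = $73,456.35

FV = PV × (1 + r)^t = $73,456.35


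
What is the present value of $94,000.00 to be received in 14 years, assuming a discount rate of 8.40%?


Present value formula: PV = FV / (1 + r)^t
PV = $94,000.00 / (1 + 0.084)^14
PV = $94,000.00 / 3.093214
PV = $30,389.10

PV = FV / (1 + r)^t = $30,389.10


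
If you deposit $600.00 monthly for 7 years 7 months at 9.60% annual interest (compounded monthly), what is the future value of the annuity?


Future value of an ordinary annuity: FV = PMT × ((1 + r)^n − 1) / r
Monthly rate r = 0.096/12 = 0.008, n = 91
FV = $600.00 × ((1 + 0.096/12)^91 − 1) / (0.096/12)
FV = $600.00 × 133.118085
FV = $79,870.85

FV = PMT × ((1+r)^n - 1)/r = $79,870.85


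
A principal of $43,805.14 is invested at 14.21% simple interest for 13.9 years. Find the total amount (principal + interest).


Total amount formula: A = P(1 + rt) = P + P·r·t
Interest: I = P × r × t = $43,805.14 × 0.1421 × 13.9 = $86,523.47
A = P + I = $43,805.14 + $86,523.47 = $130,328.61

A = P + I = P(1 + rt) = $130,328.61


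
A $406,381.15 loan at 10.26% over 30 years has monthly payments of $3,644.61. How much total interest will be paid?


Total paid over the life of the loan = PMT × n.
Total paid = $3,644.61 × 360 = $1,312,059.60
Total interest = total paid − principal = $1,312,059.60 − $406,381.15 = $905,678.45

Total interest = (PMT × n) - PV = $905,678.45


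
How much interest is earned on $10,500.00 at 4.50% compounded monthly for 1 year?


Compound interest earned = final amount − principal.
A = P(1 + r/n)^(nt) = $10,500.00 × (1 + 0.045/12)^(12 × 1) = $10,982.37
Interest = A − P = $10,982.37 − $10,500.00 = $482.37

Interest = A - P = $482.37


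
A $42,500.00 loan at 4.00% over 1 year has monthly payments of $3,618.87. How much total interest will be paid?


Total paid over the life of the loan = PMT × n.
Total paid = $3,618.87 × 12 = $43,426.44
Total interest = total paid − principal = $43,426.44 − $42,500.00 = $926.44

Total interest = (PMT × n) - PV = $926.44


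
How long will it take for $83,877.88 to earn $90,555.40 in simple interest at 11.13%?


Rearrange the simple interest formula for t:
I = P × r × t  ⇒  t = I / (P × r)
t = $90,555.40 / ($83,877.88 × 0.1113)
t = 9.7

t = I/(P×r) = 9.7 years


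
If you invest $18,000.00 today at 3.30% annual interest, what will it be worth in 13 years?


Future value formula: FV = PV × (1 + r)^t
FV = $18,000.00 × (1 + 0.033)^13
FV = $18,000.00 × 1.5251206
FV = $27,452.17

FV = PV × (1 + r)^t = $27,452.17


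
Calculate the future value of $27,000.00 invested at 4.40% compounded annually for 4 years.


Compound interest formula: A = P(1 + r/n)^(nt)
A = $27,000.00 × (1 + 0.044/1)^(1 × 4)
Growth factor: (1 + 0.044/1)^4 = 1.1879605
A = $27,000.00 × 1.1879605
A = $32,074.93

A = P(1 + r/n)^(nt) = $32,074.93


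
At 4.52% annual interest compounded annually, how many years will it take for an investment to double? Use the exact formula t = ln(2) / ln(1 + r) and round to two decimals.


Doubling condition: (1 + r)^t = 2
Take ln of both sides: t × ln(1 + r) = ln(2)
t = ln(2) / ln(1 + r)
t = 0.693147 / 0.044208
t = 15.68

t = ln(2) / ln(1 + r) = 15.68 years


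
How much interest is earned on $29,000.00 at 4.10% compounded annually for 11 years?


Compound interest earned = final amount − principal.
A = P(1 + r/n)^(nt) = $29,000.00 × (1 + 0.041/1)^(1 × 11) = $45,118.64
Interest = A − P = $45,118.64 − $29,000.00 = $16,118.64

Interest = A - P = $16,118.64


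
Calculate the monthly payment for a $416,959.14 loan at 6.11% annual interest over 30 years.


Loan payment formula: PMT = PV × r / (1 − (1 + r)^(−n))
Monthly rate r = 0.0611/12 ≈ 0.00509167, n = 360 months
Denominator: 1 − (1 + 0.0611/12)^(−360) = 0.8393214
PMT = $416,959.14 × (0.0611/12) / 0.8393214
PMT = $2,529.44 per month

PMT = PV × r / (1-(1+r)^(-n)) = $2,529.44/month


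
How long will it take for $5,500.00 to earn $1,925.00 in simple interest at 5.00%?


Rearrange the simple interest formula for t:
I = P × r × t  ⇒  t = I / (P × r)
t = $1,925.00 / ($5,500.00 × 0.05)
t = 7

t = I/(P×r) = 7 years


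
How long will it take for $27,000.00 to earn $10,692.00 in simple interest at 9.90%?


Rearrange the simple interest formula for t:
I = P × r × t  ⇒  t = I / (P × r)
t = $10,692.00 / ($27,000.00 × 0.099)
t = 4

t = I/(P×r) = 4 years


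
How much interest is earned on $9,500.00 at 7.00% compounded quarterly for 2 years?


Compound interest earned = final amount − principal.
A = P(1 + r/n)^(nt) = $9,500.00 × (1 + 0.07/4)^(4 × 2) = $10,914.38
Interest = A − P = $10,914.38 − $9,500.00 = $1,414.38

Interest = A - P = $1,414.38


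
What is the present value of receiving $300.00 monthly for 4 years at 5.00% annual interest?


Present value of an ordinary annuity: PV = PMT × (1 − (1 + r)^(−n)) / r
Monthly rate r = 0.05/12 ≈ 0.00416667, n = 48
PV = $300.00 × (1 − (1 + 0.05/12)^(−48)) / (0.05/12)
PV = $300.00 × 43.422956
PV = $13,026.89

PV = PMT × (1-(1+r)^(-n))/r = $13,026.89


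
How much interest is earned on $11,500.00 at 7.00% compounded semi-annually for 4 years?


Compound interest earned = final amount − principal.
A = P(1 + r/n)^(nt) = $11,500.00 × (1 + 0.07/2)^(2 × 4) = $15,143.30
Interest = A − P = $15,143.30 − $11,500.00 = $3,643.30

Interest = A - P = $3,643.30


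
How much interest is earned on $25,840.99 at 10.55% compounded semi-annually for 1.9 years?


Compound interest earned = final amount − principal.
A = P(1 + r/n)^(nt) = $25,840.99 × (1 + 0.1055/2)^(2 × 1.9) = $31,415.58
Interest = A − P = $31,415.58 − $25,840.99 = $5,574.59

Interest = A - P = $5,574.59


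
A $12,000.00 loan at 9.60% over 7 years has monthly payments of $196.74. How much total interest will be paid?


Total paid over the life of the loan = PMT × n.
Total paid = $196.74 × 84 = $16,526.16
Total interest = total paid − principal = $16,526.16 − $12,000.00 = $4,526.16

Total interest = (PMT × n) - PV = $4,526.16


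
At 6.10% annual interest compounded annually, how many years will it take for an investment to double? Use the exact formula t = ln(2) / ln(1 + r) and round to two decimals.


Doubling condition: (1 + r)^t = 2
Take ln of both sides: t × ln(1 + r) = ln(2)
t = ln(2) / ln(1 + r)
t = 0.693147 / 0.059212
t = 11.71

t = ln(2) / ln(1 + r) = 11.71 years


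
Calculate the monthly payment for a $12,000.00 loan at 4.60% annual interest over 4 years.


Loan payment formula: PMT = PV × r / (1 − (1 + r)^(−n))
Monthly rate r = 0.046/12 ≈ 0.00383333, n = 48 months
Denominator: 1 − (1 + 0.046/12)^(−48) = 0.167771
PMT = $12,000.00 × (0.046/12) / 0.167771
PMT = $274.18 per month

PMT = PV × r / (1-(1+r)^(-n)) = $274.18/month


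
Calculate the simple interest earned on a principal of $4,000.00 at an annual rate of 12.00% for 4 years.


Simple interest formula: I = P × r × t
I = $4,000.00 × 0.12 × 4
I = $1,920.00

I = P × r × t = $1,920.00


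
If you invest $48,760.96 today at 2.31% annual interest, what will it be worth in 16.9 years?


Future value formula: FV = PV × (1 + r)^t
FV = $48,760.96 × (1 + 0.0231)^16.9
FV = $48,760.96 × 1.471010
FV = $71,727.86

FV = PV × (1 + r)^t = $71,727.86


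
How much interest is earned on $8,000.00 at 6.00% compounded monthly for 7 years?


Compound interest earned = final amount − principal.
A = P(1 + r/n)^(nt) = $8,000.00 × (1 + 0.06/12)^(12 × 7) = $12,162.96
Interest = A − P = $12,162.96 − $8,000.00 = $4,162.96

Interest = A - P = $4,162.96


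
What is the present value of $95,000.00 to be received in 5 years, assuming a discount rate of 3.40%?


Present value formula: PV = FV / (1 + r)^t
PV = $95,000.00 / (1 + 0.034)^5
PV = $95,000.00 / 1.18195977
PV = $80,374.99

PV = FV / (1 + r)^t = $80,374.99


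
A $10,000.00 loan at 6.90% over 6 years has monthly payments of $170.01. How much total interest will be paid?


Total paid over the life of the loan = PMT × n.
Total paid = $170.01 × 72 = $12,240.72
Total interest = total paid − principal = $12,240.72 − $10,000.00 = $2,240.72

Total interest = (PMT × n) - PV = $2,240.72


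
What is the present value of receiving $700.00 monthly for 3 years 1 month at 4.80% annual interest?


Present value of an ordinary annuity: PV = PMT × (1 − (1 + r)^(−n)) / r
Monthly rate r = 0.048/12 = 0.004, n = 37
PV = $700.00 × (1 − (1 + 0.048/12)^(−37)) / (0.048/12)
PV = $700.00 × 34.328562
PV = $24,029.99

PV = PMT × (1-(1+r)^(-n))/r = $24,029.99


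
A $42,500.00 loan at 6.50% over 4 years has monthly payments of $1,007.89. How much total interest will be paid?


Total paid over the life of the loan = PMT × n.
Total paid = $1,007.89 × 48 = $48,378.72
Total interest = total paid − principal = $48,378.72 − $42,500.00 = $5,878.72

Total interest = (PMT × n) - PV = $5,878.72


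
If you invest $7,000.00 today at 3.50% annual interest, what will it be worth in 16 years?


Future value formula: FV = PV × (1 + r)^t
FV = $7,000.00 × (1 + 0.035)^16
FV = $7,000.00 × 1.733986
FV = $12,137.90

FV = PV × (1 + r)^t = $12,137.90


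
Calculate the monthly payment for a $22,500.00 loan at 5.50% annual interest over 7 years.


Loan payment formula: PMT = PV × r / (1 − (1 + r)^(−n))
Monthly rate r = 0.055/12 ≈ 0.00458333, n = 84 months
Denominator: 1 − (1 + 0.055/12)^(−84) = 0.318951
PMT = $22,500.00 × (0.055/12) / 0.318951
PMT = $323.33 per month

PMT = PV × r / (1-(1+r)^(-n)) = $323.33/month


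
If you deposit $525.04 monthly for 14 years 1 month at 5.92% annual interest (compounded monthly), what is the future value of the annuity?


Future value of an ordinary annuity: FV = PMT × ((1 + r)^n − 1) / r
Monthly rate r = 0.0592/12 ≈ 0.00493333, n = 169
FV = $525.04 × ((1 + 0.0592/12)^169 − 1) / (0.0592/12)
FV = $525.04 × 262.942472
FV = $138,055.32

FV = PMT × ((1+r)^n - 1)/r = $138,055.32


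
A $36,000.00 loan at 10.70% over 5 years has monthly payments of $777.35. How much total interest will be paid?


Total paid over the life of the loan = PMT × n.
Total paid = $777.35 × 60 = $46,641.00
Total interest = total paid − principal = $46,641.00 − $36,000.00 = $10,641.00

Total interest = (PMT × n) - PV = $10,641.00


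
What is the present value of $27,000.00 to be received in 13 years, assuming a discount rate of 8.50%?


Present value formula: PV = FV / (1 + r)^t
PV = $27,000.00 / (1 + 0.085)^13
PV = $27,000.00 / 2.887930
PV = $9,349.26

PV = FV / (1 + r)^t = $9,349.26


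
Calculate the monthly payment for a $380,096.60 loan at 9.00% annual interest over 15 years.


Loan payment formula: PMT = PV × r / (1 − (1 + r)^(−n))
Monthly rate r = 0.09/12 = 0.0075, n = 180 months
Denominator: 1 − (1 + 0.09/12)^(−180) = 0.739451
PMT = $380,096.60 × (0.09/12) / 0.739451
PMT = $3,855.19 per month

PMT = PV × r / (1-(1+r)^(-n)) = $3,855.19/month


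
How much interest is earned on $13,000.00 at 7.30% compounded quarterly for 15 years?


Compound interest earned = final amount − principal.
A = P(1 + r/n)^(nt) = $13,000.00 × (1 + 0.073/4)^(4 × 15) = $38,477.64
Interest = A − P = $38,477.64 − $13,000.00 = $25,477.64

Interest = A - P = $25,477.64


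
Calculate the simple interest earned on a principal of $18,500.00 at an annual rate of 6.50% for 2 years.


Simple interest formula: I = P × r × t
I = $18,500.00 × 0.065 × 2
I = $2,405.00

I = P × r × t = $2,405.00


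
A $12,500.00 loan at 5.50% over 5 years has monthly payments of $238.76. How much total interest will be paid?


Total paid over the life of the loan = PMT × n.
Total paid = $238.76 × 60 = $14,325.60
Total interest = total paid − principal = $14,325.60 − $12,500.00 = $1,825.60

Total interest = (PMT × n) - PV = $1,825.60


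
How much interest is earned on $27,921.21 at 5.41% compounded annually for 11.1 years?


Compound interest earned = final amount − principal.
A = P(1 + r/n)^(nt) = $27,921.21 × (1 + 0.0541/1)^(1 × 11.1) = $50,109.76
Interest = A − P = $50,109.76 − $27,921.21 = $22,188.55

Interest = A - P = $22,188.55


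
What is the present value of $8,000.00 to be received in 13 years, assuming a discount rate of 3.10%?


Present value formula: PV = FV / (1 + r)^t
PV = $8,000.00 / (1 + 0.031)^13
PV = $8,000.00 / 1.487177
PV = $5,379.32

PV = FV / (1 + r)^t = $5,379.32


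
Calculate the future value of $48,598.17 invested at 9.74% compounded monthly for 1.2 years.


Compound interest formula: A = P(1 + r/n)^(nt)
A = $48,598.17 × (1 + 0.0974/12)^(12 × 1.2)
Growth factor: (1 + 0.0974/12)^14.4 = 1.1234544
A = $48,598.17 × 1.1234544
A = $54,597.83

A = P(1 + r/n)^(nt) = $54,597.83


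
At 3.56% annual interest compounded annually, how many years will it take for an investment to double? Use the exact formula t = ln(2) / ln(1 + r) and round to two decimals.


Doubling condition: (1 + r)^t = 2
Take ln of both sides: t × ln(1 + r) = ln(2)
t = ln(2) / ln(1 + r)
t = 0.693147 / 0.034981
t = 19.81

t = ln(2) / ln(1 + r) = 19.81 years


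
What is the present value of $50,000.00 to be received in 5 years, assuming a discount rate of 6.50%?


Present value formula: PV = FV / (1 + r)^t
PV = $50,000.00 / (1 + 0.065)^5
PV = $50,000.00 / 1.3700867
PV = $36,494.04

PV = FV / (1 + r)^t = $36,494.04


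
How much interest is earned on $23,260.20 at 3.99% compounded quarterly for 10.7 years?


Compound interest earned = final amount − principal.
A = P(1 + r/n)^(nt) = $23,260.20 × (1 + 0.0399/4)^(4 × 10.7) = $35,571.99
Interest = A − P = $35,571.99 − $23,260.20 = $12,311.79

Interest = A - P = $12,311.79


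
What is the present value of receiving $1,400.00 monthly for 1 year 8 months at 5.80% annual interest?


Present value of an ordinary annuity: PV = PMT × (1 − (1 + r)^(−n)) / r
Monthly rate r = 0.058/12 ≈ 0.00483333, n = 20
PV = $1,400.00 × (1 − (1 + 0.058/12)^(−20)) / (0.058/12)
PV = $1,400.00 × 19.019999
PV = $26,628.00

PV = PMT × (1-(1+r)^(-n))/r = $26,628.00


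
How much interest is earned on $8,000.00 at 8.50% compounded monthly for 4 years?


Compound interest earned = final amount − principal.
A = P(1 + r/n)^(nt) = $8,000.00 × (1 + 0.085/12)^(12 × 4) = $11,226.12
Interest = A − P = $11,226.12 − $8,000.00 = $3,226.12

Interest = A - P = $3,226.12


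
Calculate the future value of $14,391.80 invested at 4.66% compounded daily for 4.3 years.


Compound interest formula: A = P(1 + r/n)^(nt)
A = $14,391.80 × (1 + 0.0466/365)^(365 × 4.3)
Growth factor: (1 + 0.0466/365)^1569.5 = 1.221851
A = $14,391.80 × 1.221851
A = $17,584.64

A = P(1 + r/n)^(nt) = $17,584.64


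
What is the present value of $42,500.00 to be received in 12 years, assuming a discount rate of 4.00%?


Present value formula: PV = FV / (1 + r)^t
PV = $42,500.00 / (1 + 0.04)^12
PV = $42,500.00 / 1.6010322
PV = $26,545.37

PV = FV / (1 + r)^t = $26,545.37


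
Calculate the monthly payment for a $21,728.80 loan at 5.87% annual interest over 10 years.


Loan payment formula: PMT = PV × r / (1 − (1 + r)^(−n))
Monthly rate r = 0.0587/12 ≈ 0.00489167, n = 120 months
Denominator: 1 − (1 + 0.0587/12)^(−120) = 0.443211
PMT = $21,728.80 × (0.0587/12) / 0.443211
PMT = $239.82 per month

PMT = PV × r / (1-(1+r)^(-n)) = $239.82/month


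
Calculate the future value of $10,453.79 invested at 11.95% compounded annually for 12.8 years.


Compound interest formula: A = P(1 + r/n)^(nt)
A = $10,453.79 × (1 + 0.1195/1)^(1 × 12.8)
Growth factor: (1 + 0.1195/1)^12.8 = 4.2413924
A = $10,453.79 × 4.2413924
A = $44,338.63

A = P(1 + r/n)^(nt) = $44,338.63


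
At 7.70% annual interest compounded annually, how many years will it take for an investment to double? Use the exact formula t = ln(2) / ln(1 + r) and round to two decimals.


Doubling condition: (1 + r)^t = 2
Take ln of both sides: t × ln(1 + r) = ln(2)
t = ln(2) / ln(1 + r)
t = 0.693147 / 0.074179
t = 9.34

t = ln(2) / ln(1 + r) = 9.34 years


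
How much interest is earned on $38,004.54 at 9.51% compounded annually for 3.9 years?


Compound interest earned = final amount − principal.
A = P(1 + r/n)^(nt) = $38,004.54 × (1 + 0.0951/1)^(1 × 3.9) = $54,163.31
Interest = A − P = $54,163.31 − $38,004.54 = $16,158.77

Interest = A - P = $16,158.77


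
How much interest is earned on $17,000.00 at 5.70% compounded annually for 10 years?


Compound interest earned = final amount − principal.
A = P(1 + r/n)^(nt) = $17,000.00 × (1 + 0.057/1)^(1 × 10) = $29,593.67
Interest = A − P = $29,593.67 − $17,000.00 = $12,593.67

Interest = A - P = $12,593.67


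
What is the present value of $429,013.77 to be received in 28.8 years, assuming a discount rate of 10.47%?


Present value formula: PV = FV / (1 + r)^t
PV = $429,013.77 / (1 + 0.1047)^28.8
PV = $429,013.77 / 17.596950
PV = $24,380.01

PV = FV / (1 + r)^t = $24,380.01


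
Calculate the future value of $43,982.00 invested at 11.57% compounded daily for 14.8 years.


Compound interest formula: A = P(1 + r/n)^(nt)
A = $43,982.00 × (1 + 0.1157/365)^(365 × 14.8)
Growth factor: (1 + 0.1157/365)^5402 = 5.54052167
A = $43,982.00 × 5.54052167
A = $243,683.22

A = P(1 + r/n)^(nt) = $243,683.22


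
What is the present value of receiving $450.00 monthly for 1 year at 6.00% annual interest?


Present value of an ordinary annuity: PV = PMT × (1 − (1 + r)^(−n)) / r
Monthly rate r = 0.06/12 = 0.005, n = 12
PV = $450.00 × (1 − (1 + 0.06/12)^(−12)) / (0.06/12)
PV = $450.00 × 11.618932
PV = $5,228.52

PV = PMT × (1-(1+r)^(-n))/r = $5,228.52


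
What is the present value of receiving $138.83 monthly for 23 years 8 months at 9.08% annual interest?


Present value of an ordinary annuity: PV = PMT × (1 − (1 + r)^(−n)) / r
Monthly rate r = 0.0908/12 ≈ 0.00756667, n = 284
PV = $138.83 × (1 − (1 + 0.0908/12)^(−284)) / (0.0908/12)
PV = $138.83 × 116.622610
PV = $16,190.72

PV = PMT × (1-(1+r)^(-n))/r = $16,190.72


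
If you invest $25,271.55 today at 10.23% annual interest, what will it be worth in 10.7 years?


Future value formula: FV = PV × (1 + r)^t
FV = $25,271.55 × (1 + 0.1023)^10.7
FV = $25,271.55 × 2.8353582
FV = $71,653.90

FV = PV × (1 + r)^t = $71,653.90


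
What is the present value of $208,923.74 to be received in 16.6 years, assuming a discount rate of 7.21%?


Present value formula: PV = FV / (1 + r)^t
PV = $208,923.74 / (1 + 0.0721)^16.6
PV = $208,923.74 / 3.176186
PV = $65,778.18

PV = FV / (1 + r)^t = $65,778.18


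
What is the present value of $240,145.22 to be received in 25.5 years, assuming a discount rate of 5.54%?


Present value formula: PV = FV / (1 + r)^t
PV = $240,145.22 / (1 + 0.0554)^25.5
PV = $240,145.22 / 3.954903
PV = $60,720.89

PV = FV / (1 + r)^t = $60,720.89


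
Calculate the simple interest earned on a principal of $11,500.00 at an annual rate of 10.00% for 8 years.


Simple interest formula: I = P × r × t
I = $11,500.00 × 0.1 × 8
I = $9,200.00

I = P × r × t = $9,200.00


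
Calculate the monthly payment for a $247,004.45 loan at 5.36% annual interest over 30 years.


Loan payment formula: PMT = PV × r / (1 − (1 + r)^(−n))
Monthly rate r = 0.0536/12 ≈ 0.00446667, n = 360 months
Denominator: 1 − (1 + 0.0536/12)^(−360) = 0.798994
PMT = $247,004.45 × (0.0536/12) / 0.798994
PMT = $1,380.84 per month

PMT = PV × r / (1-(1+r)^(-n)) = $1,380.84/month


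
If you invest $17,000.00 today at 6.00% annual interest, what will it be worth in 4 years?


Future value formula: FV = PV × (1 + r)^t
FV = $17,000.00 × (1 + 0.06)^4
FV = $17,000.00 × 1.262477
FV = $21,462.11

FV = PV × (1 + r)^t = $21,462.11


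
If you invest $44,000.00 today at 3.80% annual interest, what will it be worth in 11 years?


Future value formula: FV = PV × (1 + r)^t
FV = $44,000.00 × (1 + 0.038)^11
FV = $44,000.00 × 1.507200
FV = $66,316.80

FV = PV × (1 + r)^t = $66,316.80


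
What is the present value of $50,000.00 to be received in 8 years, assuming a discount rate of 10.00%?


Present value formula: PV = FV / (1 + r)^t
PV = $50,000.00 / (1 + 0.1)^8
PV = $50,000.00 / 2.143589
PV = $23,325.37

PV = FV / (1 + r)^t = $23,325.37


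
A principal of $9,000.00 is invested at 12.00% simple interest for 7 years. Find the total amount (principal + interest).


Total amount formula: A = P(1 + rt) = P + P·r·t
Interest: I = P × r × t = $9,000.00 × 0.12 × 7 = $7,560.00
A = P + I = $9,000.00 + $7,560.00 = $16,560.00

A = P + I = P(1 + rt) = $16,560.00


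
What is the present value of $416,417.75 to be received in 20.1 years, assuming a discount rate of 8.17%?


Present value formula: PV = FV / (1 + r)^t
PV = $416,417.75 / (1 + 0.0817)^20.1
PV = $416,417.75 / 4.847829
PV = $85,897.78

PV = FV / (1 + r)^t = $85,897.78


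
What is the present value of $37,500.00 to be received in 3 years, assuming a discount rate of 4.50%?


Present value formula: PV = FV / (1 + r)^t
PV = $37,500.00 / (1 + 0.045)^3
PV = $37,500.00 / 1.1411661
PV = $32,861.12

PV = FV / (1 + r)^t = $32,861.12


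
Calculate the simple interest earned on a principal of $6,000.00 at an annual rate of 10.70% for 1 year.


Simple interest formula: I = P × r × t
I = $6,000.00 × 0.107 × 1
I = $642.00

I = P × r × t = $642.00


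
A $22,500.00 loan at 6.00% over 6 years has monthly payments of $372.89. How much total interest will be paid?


Total paid over the life of the loan = PMT × n.
Total paid = $372.89 × 72 = $26,848.08
Total interest = total paid − principal = $26,848.08 − $22,500.00 = $4,348.08

Total interest = (PMT × n) - PV = $4,348.08


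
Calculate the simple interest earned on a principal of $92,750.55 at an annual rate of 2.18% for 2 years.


Simple interest formula: I = P × r × t
I = $92,750.55 × 0.0218 × 2
I = $4,043.92

I = P × r × t = $4,043.92
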